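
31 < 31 False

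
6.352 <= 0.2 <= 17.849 False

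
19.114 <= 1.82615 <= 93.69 False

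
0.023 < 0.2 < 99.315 True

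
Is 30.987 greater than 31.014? No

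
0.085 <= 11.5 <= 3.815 False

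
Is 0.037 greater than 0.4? No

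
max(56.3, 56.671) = 56.671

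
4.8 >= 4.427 True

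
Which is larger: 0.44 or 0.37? 0.44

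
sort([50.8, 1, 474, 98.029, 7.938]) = [1, 7.938, 50.8, 98.029, 474]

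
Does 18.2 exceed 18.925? No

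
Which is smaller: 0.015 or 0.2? 0.015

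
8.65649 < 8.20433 False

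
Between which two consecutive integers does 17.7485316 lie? 17 and 18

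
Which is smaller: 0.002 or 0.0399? 0.002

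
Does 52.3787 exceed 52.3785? Yes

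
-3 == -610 False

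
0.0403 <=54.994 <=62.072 True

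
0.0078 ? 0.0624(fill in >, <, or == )<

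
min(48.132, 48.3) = 48.132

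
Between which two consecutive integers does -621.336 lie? -622 and -621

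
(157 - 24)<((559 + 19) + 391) True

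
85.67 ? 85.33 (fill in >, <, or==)>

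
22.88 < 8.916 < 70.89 False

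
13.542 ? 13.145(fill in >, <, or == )>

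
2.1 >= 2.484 False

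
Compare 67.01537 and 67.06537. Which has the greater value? 67.06537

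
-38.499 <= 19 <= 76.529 True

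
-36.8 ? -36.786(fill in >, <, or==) <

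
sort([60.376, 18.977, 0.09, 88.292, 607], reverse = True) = [607, 88.292, 60.376, 18.977, 0.09]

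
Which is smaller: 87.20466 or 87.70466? 87.20466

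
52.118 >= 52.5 False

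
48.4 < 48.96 True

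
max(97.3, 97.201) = 97.3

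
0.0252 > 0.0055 True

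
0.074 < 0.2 True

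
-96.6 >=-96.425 False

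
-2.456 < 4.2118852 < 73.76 True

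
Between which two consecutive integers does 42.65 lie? 42 and 43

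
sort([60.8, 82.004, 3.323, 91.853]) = [3.323, 60.8, 82.004, 91.853]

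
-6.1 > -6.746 True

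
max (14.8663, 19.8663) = 19.8663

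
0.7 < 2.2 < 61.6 True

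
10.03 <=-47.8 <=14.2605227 False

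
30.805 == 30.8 False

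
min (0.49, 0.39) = 0.39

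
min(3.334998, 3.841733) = 3.334998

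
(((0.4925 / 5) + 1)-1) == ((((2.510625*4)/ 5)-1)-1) False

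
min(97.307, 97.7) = 97.307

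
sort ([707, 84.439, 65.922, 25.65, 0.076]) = [0.076, 25.65, 65.922, 84.439, 707]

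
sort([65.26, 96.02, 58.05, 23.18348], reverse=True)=[96.02, 65.26, 58.05, 23.18348]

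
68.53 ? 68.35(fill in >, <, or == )>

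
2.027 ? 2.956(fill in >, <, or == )<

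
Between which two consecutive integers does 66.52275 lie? 66 and 67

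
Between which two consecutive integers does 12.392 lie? 12 and 13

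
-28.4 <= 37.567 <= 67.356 True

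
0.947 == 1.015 False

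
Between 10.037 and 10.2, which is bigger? 10.2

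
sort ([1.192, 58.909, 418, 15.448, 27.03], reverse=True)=[418, 58.909, 27.03, 15.448, 1.192]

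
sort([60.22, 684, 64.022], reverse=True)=[684, 64.022, 60.22]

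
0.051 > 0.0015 True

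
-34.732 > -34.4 False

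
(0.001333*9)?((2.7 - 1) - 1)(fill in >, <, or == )<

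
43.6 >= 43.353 True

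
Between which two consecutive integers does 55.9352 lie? 55 and 56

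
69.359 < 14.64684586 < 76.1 False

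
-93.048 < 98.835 True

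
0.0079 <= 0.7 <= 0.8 True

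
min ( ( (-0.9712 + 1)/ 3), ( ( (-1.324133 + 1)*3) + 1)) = 0.0096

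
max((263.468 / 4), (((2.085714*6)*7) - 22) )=65.867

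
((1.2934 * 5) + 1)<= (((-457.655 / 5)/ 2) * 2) False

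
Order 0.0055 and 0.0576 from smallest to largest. 0.0055, 0.0576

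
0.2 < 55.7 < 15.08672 False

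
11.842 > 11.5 True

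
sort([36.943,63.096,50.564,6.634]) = [6.634,36.943,50.564,63.096]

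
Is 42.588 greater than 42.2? Yes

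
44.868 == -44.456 False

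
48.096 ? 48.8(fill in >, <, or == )<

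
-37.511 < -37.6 False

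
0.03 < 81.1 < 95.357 True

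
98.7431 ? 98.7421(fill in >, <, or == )>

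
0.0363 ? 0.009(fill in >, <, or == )>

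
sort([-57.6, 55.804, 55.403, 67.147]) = [-57.6, 55.403, 55.804, 67.147]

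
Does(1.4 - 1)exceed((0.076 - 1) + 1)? Yes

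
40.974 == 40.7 False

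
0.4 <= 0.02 False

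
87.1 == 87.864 False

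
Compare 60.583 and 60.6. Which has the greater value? 60.6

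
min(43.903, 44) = 43.903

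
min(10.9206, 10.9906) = 10.9206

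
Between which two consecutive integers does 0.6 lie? 0 and 1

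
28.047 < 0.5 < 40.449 False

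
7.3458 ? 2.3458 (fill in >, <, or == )>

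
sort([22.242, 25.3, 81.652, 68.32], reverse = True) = [81.652, 68.32, 25.3, 22.242]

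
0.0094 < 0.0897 True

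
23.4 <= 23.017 False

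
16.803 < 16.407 False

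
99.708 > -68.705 True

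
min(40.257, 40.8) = 40.257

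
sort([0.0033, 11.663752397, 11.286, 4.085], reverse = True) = [11.663752397, 11.286, 4.085, 0.0033]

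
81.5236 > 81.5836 False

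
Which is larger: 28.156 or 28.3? 28.3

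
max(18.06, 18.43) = 18.43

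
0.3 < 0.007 False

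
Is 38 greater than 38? No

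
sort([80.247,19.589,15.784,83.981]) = [15.784,19.589,80.247,83.981]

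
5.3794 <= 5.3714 False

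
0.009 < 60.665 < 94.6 True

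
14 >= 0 True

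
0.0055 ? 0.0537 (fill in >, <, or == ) <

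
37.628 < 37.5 False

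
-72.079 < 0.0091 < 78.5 True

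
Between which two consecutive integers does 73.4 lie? 73 and 74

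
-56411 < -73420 False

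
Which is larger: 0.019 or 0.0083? 0.019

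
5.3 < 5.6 True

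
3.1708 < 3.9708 True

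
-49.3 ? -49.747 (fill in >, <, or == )>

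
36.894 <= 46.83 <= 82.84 True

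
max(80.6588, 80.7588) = 80.7588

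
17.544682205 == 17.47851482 False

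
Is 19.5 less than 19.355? No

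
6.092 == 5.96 False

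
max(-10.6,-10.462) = -10.462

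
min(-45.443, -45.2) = -45.443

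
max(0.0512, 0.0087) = 0.0512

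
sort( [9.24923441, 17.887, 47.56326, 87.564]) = [9.24923441, 17.887, 47.56326, 87.564]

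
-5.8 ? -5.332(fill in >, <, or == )<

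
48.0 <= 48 True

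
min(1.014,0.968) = 0.968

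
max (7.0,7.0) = 7.0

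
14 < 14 False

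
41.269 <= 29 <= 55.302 False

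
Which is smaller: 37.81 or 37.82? 37.81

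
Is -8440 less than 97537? Yes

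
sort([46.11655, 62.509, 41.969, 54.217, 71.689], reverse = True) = [71.689, 62.509, 54.217, 46.11655, 41.969]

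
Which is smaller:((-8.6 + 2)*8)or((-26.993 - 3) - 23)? ((-26.993 - 3) - 23)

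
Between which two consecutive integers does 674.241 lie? 674 and 675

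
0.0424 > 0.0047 True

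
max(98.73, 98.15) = 98.73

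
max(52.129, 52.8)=52.8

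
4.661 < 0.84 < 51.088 False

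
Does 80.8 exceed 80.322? Yes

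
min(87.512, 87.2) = 87.2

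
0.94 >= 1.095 False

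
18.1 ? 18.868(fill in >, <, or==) <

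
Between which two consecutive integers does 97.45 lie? 97 and 98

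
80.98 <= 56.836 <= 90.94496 False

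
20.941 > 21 False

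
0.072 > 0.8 False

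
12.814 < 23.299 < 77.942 True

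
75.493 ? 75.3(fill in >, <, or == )>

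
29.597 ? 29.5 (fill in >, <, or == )>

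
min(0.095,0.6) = 0.095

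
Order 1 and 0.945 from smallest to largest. 0.945, 1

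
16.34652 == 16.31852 False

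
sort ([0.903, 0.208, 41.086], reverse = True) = [41.086, 0.903, 0.208]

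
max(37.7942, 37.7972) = 37.7972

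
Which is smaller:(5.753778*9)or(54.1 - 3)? (54.1 - 3)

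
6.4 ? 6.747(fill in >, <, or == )<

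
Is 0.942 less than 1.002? Yes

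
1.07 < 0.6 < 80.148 False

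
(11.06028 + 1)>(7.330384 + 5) False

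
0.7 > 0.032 True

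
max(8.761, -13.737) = 8.761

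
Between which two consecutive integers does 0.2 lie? 0 and 1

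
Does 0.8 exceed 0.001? Yes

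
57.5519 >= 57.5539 False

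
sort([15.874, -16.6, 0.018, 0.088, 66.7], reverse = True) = [66.7, 15.874, 0.088, 0.018, -16.6]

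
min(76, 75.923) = 75.923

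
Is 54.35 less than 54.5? Yes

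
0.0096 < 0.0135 True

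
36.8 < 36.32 False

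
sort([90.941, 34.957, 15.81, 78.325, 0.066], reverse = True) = [90.941, 78.325, 34.957, 15.81, 0.066]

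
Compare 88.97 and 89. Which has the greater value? 89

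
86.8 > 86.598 True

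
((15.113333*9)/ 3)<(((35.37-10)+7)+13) True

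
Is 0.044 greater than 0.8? No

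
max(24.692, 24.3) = 24.692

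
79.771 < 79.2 False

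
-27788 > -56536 True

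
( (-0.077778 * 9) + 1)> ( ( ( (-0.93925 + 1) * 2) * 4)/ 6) True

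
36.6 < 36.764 True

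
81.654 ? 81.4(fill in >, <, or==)>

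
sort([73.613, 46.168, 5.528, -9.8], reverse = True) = [73.613, 46.168, 5.528, -9.8]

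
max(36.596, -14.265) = 36.596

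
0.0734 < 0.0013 False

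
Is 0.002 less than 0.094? Yes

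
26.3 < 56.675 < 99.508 True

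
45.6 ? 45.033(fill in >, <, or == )>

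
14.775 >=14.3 True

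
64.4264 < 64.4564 True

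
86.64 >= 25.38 True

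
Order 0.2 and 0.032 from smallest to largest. 0.032,0.2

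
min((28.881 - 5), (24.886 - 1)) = 23.881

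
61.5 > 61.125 True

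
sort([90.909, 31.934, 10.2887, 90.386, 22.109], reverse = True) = [90.909, 90.386, 31.934, 22.109, 10.2887]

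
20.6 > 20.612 False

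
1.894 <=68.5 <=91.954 True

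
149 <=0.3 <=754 False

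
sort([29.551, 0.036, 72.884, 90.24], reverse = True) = [90.24, 72.884, 29.551, 0.036]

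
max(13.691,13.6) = 13.691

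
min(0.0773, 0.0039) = 0.0039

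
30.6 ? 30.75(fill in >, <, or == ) <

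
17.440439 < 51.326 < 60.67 True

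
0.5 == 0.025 False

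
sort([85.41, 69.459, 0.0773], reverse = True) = [85.41, 69.459, 0.0773]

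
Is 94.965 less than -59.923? No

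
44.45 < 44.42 False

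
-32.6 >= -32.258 False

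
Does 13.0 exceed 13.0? No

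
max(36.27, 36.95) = 36.95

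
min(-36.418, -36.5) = -36.5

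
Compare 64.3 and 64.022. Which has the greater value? 64.3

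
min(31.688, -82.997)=-82.997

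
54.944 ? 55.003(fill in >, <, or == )<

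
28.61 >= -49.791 True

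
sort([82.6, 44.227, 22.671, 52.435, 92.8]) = [22.671, 44.227, 52.435, 82.6, 92.8]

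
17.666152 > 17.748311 False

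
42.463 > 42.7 False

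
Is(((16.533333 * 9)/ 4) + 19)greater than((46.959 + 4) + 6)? No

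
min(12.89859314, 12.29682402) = 12.29682402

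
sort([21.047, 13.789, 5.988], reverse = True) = [21.047, 13.789, 5.988]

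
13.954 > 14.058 False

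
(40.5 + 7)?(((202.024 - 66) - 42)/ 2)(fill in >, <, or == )>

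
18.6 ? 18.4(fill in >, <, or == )>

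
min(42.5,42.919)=42.5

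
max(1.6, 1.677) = 1.677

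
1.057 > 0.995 True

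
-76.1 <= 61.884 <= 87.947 True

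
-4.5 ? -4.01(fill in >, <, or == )<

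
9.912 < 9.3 False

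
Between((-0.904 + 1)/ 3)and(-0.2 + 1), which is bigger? (-0.2 + 1)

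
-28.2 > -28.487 True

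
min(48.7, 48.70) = 48.7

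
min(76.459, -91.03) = -91.03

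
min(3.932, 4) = 3.932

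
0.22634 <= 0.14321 False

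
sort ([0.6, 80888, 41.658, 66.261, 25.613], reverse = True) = [80888, 66.261, 41.658, 25.613, 0.6]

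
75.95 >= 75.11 True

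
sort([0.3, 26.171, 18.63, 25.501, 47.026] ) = [0.3, 18.63, 25.501, 26.171, 47.026]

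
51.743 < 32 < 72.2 False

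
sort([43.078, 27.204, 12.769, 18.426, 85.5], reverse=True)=[85.5, 43.078, 27.204, 18.426, 12.769]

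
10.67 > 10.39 True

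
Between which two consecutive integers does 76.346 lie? 76 and 77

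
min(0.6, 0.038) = 0.038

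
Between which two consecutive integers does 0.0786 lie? 0 and 1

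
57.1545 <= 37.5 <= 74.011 False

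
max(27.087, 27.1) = 27.1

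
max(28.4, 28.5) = 28.5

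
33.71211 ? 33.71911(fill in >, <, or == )<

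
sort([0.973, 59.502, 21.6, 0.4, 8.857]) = [0.4, 0.973, 8.857, 21.6, 59.502]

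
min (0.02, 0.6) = 0.02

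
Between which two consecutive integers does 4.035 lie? 4 and 5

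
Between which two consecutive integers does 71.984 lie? 71 and 72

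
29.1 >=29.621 False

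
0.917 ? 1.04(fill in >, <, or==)<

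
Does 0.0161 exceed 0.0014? Yes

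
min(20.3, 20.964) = 20.3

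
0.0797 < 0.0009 False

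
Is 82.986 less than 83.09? Yes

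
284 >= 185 True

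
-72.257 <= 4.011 True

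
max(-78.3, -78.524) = -78.3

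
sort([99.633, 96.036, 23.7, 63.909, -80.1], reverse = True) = [99.633, 96.036, 63.909, 23.7, -80.1]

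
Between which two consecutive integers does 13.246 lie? 13 and 14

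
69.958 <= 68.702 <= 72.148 False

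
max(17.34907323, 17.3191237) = 17.34907323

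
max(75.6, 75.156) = 75.6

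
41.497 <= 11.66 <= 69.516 False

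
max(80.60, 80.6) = 80.6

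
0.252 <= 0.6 True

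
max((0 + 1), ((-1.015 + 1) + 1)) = 1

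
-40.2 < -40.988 False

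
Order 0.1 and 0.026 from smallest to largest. 0.026, 0.1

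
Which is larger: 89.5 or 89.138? 89.5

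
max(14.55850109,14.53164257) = 14.55850109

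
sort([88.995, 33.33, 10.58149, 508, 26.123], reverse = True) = [508, 88.995, 33.33, 26.123, 10.58149]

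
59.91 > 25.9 True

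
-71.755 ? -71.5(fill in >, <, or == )<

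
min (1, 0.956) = 0.956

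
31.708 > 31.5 True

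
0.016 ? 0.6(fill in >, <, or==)<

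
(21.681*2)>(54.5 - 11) False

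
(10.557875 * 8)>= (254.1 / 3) False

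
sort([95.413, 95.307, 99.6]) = [95.307, 95.413, 99.6]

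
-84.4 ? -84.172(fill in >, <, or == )<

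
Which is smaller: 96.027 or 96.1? 96.027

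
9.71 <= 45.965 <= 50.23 True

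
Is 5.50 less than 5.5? No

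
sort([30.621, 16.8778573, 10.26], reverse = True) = [30.621, 16.8778573, 10.26]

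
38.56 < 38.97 True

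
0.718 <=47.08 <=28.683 False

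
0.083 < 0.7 True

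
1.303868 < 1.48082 True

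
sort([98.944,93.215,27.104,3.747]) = [3.747,27.104,93.215,98.944]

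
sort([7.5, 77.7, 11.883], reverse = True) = [77.7, 11.883, 7.5]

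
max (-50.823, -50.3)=-50.3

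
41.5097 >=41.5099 False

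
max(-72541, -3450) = -3450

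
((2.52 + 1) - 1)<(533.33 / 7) True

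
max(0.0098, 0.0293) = 0.0293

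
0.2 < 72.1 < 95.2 True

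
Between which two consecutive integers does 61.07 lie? 61 and 62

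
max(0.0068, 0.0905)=0.0905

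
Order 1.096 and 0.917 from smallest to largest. 0.917, 1.096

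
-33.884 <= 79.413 True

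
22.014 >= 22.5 False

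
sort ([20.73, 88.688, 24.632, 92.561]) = [20.73, 24.632, 88.688, 92.561]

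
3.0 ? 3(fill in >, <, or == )==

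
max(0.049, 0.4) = 0.4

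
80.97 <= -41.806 False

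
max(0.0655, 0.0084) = 0.0655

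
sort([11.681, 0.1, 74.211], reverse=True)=[74.211, 11.681, 0.1]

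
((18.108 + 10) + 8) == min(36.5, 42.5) False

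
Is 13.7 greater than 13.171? Yes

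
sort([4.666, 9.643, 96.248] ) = [4.666, 9.643, 96.248]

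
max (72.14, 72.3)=72.3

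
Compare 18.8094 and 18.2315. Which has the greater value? 18.8094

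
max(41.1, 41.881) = 41.881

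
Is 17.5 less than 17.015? No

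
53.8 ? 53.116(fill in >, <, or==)>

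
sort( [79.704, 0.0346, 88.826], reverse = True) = [88.826, 79.704, 0.0346]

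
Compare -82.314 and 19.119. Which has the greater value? 19.119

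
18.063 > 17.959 True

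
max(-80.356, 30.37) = 30.37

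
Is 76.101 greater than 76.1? Yes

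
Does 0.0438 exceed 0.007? Yes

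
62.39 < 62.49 True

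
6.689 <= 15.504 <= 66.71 True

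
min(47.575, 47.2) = 47.2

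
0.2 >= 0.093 True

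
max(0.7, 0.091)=0.7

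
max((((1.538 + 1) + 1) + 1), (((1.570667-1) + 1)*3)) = 4.712001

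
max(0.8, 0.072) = 0.8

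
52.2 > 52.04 True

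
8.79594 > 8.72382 True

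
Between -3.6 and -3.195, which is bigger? -3.195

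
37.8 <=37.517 False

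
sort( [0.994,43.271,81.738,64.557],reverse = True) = [81.738,64.557,43.271,0.994]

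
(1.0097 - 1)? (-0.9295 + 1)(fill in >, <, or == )<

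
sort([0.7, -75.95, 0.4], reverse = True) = [0.7, 0.4, -75.95]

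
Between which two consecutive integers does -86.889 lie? -87 and -86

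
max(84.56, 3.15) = 84.56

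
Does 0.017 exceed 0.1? No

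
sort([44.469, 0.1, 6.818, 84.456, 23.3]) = [0.1, 6.818, 23.3, 44.469, 84.456]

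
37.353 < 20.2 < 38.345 False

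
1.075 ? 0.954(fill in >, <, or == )>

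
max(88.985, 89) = 89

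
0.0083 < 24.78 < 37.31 True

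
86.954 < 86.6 False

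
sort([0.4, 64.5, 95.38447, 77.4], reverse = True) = [95.38447, 77.4, 64.5, 0.4]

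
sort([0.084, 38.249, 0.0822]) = [0.0822, 0.084, 38.249]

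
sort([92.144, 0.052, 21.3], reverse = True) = [92.144, 21.3, 0.052]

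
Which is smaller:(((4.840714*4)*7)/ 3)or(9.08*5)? (((4.840714*4)*7)/ 3)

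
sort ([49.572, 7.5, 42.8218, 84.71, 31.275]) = [7.5, 31.275, 42.8218, 49.572, 84.71]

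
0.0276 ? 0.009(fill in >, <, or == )>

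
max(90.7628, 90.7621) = 90.7628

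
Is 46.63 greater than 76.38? No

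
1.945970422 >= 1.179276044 True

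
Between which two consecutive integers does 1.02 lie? 1 and 2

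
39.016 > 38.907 True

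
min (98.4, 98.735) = 98.4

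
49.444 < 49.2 False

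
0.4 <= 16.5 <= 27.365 True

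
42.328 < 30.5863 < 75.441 False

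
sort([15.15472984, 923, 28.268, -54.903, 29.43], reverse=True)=[923, 29.43, 28.268, 15.15472984, -54.903]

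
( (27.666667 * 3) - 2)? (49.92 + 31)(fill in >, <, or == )>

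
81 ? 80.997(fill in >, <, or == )>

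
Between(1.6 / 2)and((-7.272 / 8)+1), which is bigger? (1.6 / 2)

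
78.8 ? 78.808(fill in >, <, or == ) <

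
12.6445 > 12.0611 True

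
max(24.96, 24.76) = 24.96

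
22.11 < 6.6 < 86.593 False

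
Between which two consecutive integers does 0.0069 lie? 0 and 1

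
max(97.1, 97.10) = 97.10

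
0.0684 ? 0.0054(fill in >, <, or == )>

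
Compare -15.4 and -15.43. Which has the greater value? -15.4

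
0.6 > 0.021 True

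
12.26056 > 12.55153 False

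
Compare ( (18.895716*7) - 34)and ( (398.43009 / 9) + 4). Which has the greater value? ( (18.895716*7) - 34)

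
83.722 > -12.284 True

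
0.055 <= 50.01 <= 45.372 False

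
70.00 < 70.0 False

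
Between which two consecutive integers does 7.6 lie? 7 and 8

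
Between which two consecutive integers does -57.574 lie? -58 and -57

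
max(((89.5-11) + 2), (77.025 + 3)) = 80.5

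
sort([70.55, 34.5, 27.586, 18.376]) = [18.376, 27.586, 34.5, 70.55]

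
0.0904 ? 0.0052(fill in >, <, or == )>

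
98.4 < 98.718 True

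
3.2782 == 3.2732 False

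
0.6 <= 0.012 False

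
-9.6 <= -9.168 True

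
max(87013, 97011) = 97011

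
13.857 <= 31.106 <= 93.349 True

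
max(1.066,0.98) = 1.066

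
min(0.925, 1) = 0.925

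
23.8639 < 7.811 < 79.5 False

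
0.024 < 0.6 True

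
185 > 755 False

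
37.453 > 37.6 False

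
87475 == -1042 False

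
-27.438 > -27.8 True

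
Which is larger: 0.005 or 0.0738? 0.0738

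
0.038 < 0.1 True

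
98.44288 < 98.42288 False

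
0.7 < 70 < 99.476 True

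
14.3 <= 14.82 True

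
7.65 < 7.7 True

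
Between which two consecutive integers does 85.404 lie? 85 and 86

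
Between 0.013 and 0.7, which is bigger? 0.7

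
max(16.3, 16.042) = 16.3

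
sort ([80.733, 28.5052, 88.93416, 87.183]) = [28.5052, 80.733, 87.183, 88.93416]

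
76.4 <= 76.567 True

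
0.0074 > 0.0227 False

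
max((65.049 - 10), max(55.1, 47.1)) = 55.1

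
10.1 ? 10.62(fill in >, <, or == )<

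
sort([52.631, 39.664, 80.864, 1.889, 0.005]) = [0.005, 1.889, 39.664, 52.631, 80.864]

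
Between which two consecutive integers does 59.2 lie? 59 and 60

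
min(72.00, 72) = 72.00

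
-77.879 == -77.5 False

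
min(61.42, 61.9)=61.42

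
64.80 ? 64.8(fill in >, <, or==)==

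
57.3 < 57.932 True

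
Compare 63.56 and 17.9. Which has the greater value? 63.56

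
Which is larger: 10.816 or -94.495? 10.816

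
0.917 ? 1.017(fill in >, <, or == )<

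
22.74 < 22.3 False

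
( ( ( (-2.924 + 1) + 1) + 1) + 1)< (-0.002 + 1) False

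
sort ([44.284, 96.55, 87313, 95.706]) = [44.284, 95.706, 96.55, 87313]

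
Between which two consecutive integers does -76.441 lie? -77 and -76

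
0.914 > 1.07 False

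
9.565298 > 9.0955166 True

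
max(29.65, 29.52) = 29.65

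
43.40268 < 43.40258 False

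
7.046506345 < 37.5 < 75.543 True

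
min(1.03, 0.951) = 0.951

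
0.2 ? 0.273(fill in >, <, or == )<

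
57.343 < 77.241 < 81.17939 True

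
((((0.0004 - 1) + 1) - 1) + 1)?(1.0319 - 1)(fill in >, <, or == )<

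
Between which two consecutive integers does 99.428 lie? 99 and 100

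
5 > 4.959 True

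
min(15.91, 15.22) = 15.22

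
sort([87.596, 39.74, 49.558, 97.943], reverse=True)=[97.943, 87.596, 49.558, 39.74]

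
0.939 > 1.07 False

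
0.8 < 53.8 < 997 True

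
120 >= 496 False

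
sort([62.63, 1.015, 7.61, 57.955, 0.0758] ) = [0.0758, 1.015, 7.61, 57.955, 62.63]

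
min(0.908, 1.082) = 0.908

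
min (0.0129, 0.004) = 0.004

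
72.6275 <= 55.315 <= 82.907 False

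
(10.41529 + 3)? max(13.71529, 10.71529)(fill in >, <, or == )<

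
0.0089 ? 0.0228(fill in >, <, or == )<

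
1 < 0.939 False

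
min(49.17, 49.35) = 49.17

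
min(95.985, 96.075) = 95.985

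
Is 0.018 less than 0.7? Yes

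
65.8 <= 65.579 False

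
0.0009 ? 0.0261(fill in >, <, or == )<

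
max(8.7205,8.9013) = 8.9013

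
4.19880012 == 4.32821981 False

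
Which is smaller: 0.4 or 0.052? 0.052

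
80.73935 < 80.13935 False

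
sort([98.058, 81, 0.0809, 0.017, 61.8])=[0.017, 0.0809, 61.8, 81, 98.058]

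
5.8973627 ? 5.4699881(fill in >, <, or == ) >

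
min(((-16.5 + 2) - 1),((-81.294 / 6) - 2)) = -15.549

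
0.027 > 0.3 False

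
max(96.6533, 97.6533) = 97.6533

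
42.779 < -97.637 False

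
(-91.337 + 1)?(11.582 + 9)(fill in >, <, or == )<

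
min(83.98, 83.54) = 83.54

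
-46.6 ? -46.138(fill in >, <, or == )<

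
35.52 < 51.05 True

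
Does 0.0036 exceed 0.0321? No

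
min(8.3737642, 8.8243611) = 8.3737642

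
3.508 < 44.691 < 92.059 True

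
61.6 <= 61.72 True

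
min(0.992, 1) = 0.992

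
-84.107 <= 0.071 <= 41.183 True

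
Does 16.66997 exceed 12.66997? Yes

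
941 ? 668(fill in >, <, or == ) >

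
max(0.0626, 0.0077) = 0.0626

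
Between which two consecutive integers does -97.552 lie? -98 and -97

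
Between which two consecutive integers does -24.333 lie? -25 and -24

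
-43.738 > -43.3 False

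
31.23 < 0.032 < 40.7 False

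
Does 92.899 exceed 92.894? Yes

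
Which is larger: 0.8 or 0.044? 0.8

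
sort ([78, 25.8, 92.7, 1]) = [1, 25.8, 78, 92.7]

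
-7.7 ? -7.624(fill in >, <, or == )<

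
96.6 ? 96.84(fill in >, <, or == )<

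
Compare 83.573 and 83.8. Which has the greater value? 83.8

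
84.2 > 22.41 True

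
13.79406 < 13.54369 False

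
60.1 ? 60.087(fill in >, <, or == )>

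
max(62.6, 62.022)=62.6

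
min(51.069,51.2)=51.069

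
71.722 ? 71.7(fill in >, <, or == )>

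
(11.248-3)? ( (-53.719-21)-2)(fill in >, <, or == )>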